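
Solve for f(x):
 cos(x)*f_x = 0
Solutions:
 f(x) = C1


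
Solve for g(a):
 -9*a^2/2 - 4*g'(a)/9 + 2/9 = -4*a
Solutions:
 g(a) = C1 - 27*a^3/8 + 9*a^2/2 + a/2


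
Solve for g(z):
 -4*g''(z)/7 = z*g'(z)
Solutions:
 g(z) = C1 + C2*erf(sqrt(14)*z/4)


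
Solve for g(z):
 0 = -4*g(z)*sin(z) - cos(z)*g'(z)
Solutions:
 g(z) = C1*cos(z)^4


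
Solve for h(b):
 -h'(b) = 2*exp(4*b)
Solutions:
 h(b) = C1 - exp(4*b)/2


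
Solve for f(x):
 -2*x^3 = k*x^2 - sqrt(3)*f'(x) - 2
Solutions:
 f(x) = C1 + sqrt(3)*k*x^3/9 + sqrt(3)*x^4/6 - 2*sqrt(3)*x/3


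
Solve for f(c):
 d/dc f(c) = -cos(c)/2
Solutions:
 f(c) = C1 - sin(c)/2


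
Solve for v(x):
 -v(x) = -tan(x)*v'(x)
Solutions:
 v(x) = C1*sin(x)


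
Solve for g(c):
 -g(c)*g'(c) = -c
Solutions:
 g(c) = -sqrt(C1 + c^2)
 g(c) = sqrt(C1 + c^2)


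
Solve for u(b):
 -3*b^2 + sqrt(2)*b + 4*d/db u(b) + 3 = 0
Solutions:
 u(b) = C1 + b^3/4 - sqrt(2)*b^2/8 - 3*b/4


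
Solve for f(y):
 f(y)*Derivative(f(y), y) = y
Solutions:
 f(y) = -sqrt(C1 + y^2)
 f(y) = sqrt(C1 + y^2)


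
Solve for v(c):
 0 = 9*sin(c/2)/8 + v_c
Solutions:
 v(c) = C1 + 9*cos(c/2)/4


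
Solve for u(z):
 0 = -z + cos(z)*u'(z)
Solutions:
 u(z) = C1 + Integral(z/cos(z), z)


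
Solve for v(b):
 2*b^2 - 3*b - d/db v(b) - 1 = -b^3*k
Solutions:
 v(b) = C1 + b^4*k/4 + 2*b^3/3 - 3*b^2/2 - b


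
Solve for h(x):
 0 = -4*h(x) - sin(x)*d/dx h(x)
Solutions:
 h(x) = C1*(cos(x)^2 + 2*cos(x) + 1)/(cos(x)^2 - 2*cos(x) + 1)


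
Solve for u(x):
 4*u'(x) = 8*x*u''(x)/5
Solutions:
 u(x) = C1 + C2*x^(7/2)


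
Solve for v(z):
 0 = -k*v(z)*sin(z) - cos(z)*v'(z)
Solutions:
 v(z) = C1*exp(k*log(cos(z)))


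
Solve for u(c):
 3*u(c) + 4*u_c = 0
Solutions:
 u(c) = C1*exp(-3*c/4)


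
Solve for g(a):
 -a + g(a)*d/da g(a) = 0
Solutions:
 g(a) = -sqrt(C1 + a^2)
 g(a) = sqrt(C1 + a^2)


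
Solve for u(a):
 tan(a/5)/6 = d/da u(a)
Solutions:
 u(a) = C1 - 5*log(cos(a/5))/6


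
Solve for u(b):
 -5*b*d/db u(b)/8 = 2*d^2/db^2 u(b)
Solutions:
 u(b) = C1 + C2*erf(sqrt(10)*b/8)


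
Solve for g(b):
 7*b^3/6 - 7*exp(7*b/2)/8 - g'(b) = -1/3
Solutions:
 g(b) = C1 + 7*b^4/24 + b/3 - exp(7*b/2)/4


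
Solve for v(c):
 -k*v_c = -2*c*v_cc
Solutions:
 v(c) = C1 + c^(re(k)/2 + 1)*(C2*sin(log(c)*Abs(im(k))/2) + C3*cos(log(c)*im(k)/2))


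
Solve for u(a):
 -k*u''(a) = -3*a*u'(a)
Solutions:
 u(a) = C1 + C2*erf(sqrt(6)*a*sqrt(-1/k)/2)/sqrt(-1/k)


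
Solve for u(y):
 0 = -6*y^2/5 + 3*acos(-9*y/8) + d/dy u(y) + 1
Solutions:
 u(y) = C1 + 2*y^3/5 - 3*y*acos(-9*y/8) - y - sqrt(64 - 81*y^2)/3


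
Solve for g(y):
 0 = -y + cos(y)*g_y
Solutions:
 g(y) = C1 + Integral(y/cos(y), y)


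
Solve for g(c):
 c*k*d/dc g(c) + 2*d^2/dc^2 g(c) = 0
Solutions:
 g(c) = Piecewise((-sqrt(pi)*C1*erf(c*sqrt(k)/2)/sqrt(k) - C2, (k > 0) | (k < 0)), (-C1*c - C2, True))


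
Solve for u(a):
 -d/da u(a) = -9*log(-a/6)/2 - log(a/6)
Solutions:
 u(a) = C1 + 11*a*log(a)/2 + a*(-11*log(6) - 11 + 9*I*pi)/2


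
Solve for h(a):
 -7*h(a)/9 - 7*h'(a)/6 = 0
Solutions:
 h(a) = C1*exp(-2*a/3)


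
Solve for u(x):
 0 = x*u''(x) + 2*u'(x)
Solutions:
 u(x) = C1 + C2/x


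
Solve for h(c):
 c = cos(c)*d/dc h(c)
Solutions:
 h(c) = C1 + Integral(c/cos(c), c)


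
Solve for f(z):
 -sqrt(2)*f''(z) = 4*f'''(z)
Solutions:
 f(z) = C1 + C2*z + C3*exp(-sqrt(2)*z/4)


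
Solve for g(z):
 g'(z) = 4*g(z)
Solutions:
 g(z) = C1*exp(4*z)


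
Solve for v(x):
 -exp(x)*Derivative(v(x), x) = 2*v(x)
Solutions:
 v(x) = C1*exp(2*exp(-x))


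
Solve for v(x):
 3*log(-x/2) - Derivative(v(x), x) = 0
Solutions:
 v(x) = C1 + 3*x*log(-x) + 3*x*(-1 - log(2))


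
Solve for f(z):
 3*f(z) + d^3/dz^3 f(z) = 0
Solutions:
 f(z) = C3*exp(-3^(1/3)*z) + (C1*sin(3^(5/6)*z/2) + C2*cos(3^(5/6)*z/2))*exp(3^(1/3)*z/2)


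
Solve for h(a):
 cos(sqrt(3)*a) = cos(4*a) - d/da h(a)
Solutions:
 h(a) = C1 + sin(4*a)/4 - sqrt(3)*sin(sqrt(3)*a)/3


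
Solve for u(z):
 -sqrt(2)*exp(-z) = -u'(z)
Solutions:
 u(z) = C1 - sqrt(2)*exp(-z)


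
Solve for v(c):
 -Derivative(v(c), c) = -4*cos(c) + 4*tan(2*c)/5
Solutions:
 v(c) = C1 + 2*log(cos(2*c))/5 + 4*sin(c)


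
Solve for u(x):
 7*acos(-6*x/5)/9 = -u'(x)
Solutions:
 u(x) = C1 - 7*x*acos(-6*x/5)/9 - 7*sqrt(25 - 36*x^2)/54


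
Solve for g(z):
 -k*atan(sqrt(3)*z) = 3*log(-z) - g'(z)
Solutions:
 g(z) = C1 + k*(z*atan(sqrt(3)*z) - sqrt(3)*log(3*z^2 + 1)/6) + 3*z*log(-z) - 3*z


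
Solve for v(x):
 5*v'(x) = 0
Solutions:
 v(x) = C1


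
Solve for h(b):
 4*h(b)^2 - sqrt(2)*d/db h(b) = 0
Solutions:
 h(b) = -1/(C1 + 2*sqrt(2)*b)


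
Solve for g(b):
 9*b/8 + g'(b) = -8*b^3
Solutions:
 g(b) = C1 - 2*b^4 - 9*b^2/16


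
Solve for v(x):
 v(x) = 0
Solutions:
 v(x) = 0


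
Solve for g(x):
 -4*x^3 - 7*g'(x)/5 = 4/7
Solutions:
 g(x) = C1 - 5*x^4/7 - 20*x/49


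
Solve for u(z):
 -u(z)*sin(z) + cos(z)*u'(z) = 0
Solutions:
 u(z) = C1/cos(z)


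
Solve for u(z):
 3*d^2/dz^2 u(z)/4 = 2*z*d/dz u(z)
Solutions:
 u(z) = C1 + C2*erfi(2*sqrt(3)*z/3)


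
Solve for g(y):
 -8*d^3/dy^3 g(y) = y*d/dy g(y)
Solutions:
 g(y) = C1 + Integral(C2*airyai(-y/2) + C3*airybi(-y/2), y)


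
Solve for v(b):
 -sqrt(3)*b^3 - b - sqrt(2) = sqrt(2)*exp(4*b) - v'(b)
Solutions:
 v(b) = C1 + sqrt(3)*b^4/4 + b^2/2 + sqrt(2)*b + sqrt(2)*exp(4*b)/4


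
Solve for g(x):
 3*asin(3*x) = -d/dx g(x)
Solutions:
 g(x) = C1 - 3*x*asin(3*x) - sqrt(1 - 9*x^2)


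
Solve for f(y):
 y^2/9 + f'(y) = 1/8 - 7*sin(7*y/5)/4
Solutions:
 f(y) = C1 - y^3/27 + y/8 + 5*cos(7*y/5)/4


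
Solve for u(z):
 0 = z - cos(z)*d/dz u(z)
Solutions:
 u(z) = C1 + Integral(z/cos(z), z)


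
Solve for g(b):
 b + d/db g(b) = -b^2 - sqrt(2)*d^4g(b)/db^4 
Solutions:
 g(b) = C1 + C4*exp(-2^(5/6)*b/2) - b^3/3 - b^2/2 + (C2*sin(2^(5/6)*sqrt(3)*b/4) + C3*cos(2^(5/6)*sqrt(3)*b/4))*exp(2^(5/6)*b/4)


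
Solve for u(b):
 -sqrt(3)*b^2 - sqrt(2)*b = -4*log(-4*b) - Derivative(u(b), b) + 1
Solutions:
 u(b) = C1 + sqrt(3)*b^3/3 + sqrt(2)*b^2/2 - 4*b*log(-b) + b*(5 - 8*log(2))


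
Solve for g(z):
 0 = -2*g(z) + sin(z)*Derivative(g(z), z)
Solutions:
 g(z) = C1*(cos(z) - 1)/(cos(z) + 1)


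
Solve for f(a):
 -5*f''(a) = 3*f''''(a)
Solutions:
 f(a) = C1 + C2*a + C3*sin(sqrt(15)*a/3) + C4*cos(sqrt(15)*a/3)


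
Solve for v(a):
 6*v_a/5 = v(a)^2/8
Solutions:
 v(a) = -48/(C1 + 5*a)


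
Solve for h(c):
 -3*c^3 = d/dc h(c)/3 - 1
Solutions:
 h(c) = C1 - 9*c^4/4 + 3*c


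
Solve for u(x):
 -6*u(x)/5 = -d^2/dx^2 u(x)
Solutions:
 u(x) = C1*exp(-sqrt(30)*x/5) + C2*exp(sqrt(30)*x/5)


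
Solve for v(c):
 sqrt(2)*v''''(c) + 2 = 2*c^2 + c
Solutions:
 v(c) = C1 + C2*c + C3*c^2 + C4*c^3 + sqrt(2)*c^6/360 + sqrt(2)*c^5/240 - sqrt(2)*c^4/24


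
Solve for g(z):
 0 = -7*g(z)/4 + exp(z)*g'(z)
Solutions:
 g(z) = C1*exp(-7*exp(-z)/4)


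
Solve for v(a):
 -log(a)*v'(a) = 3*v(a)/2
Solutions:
 v(a) = C1*exp(-3*li(a)/2)


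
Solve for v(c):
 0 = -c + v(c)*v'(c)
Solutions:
 v(c) = -sqrt(C1 + c^2)
 v(c) = sqrt(C1 + c^2)


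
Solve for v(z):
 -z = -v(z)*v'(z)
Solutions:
 v(z) = -sqrt(C1 + z^2)
 v(z) = sqrt(C1 + z^2)


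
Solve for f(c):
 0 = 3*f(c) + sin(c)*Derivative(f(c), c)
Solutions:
 f(c) = C1*(cos(c) + 1)^(3/2)/(cos(c) - 1)^(3/2)


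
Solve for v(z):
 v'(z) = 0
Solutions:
 v(z) = C1


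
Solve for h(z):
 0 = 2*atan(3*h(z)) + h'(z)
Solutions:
 Integral(1/atan(3*_y), (_y, h(z))) = C1 - 2*z


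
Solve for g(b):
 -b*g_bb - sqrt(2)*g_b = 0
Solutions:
 g(b) = C1 + C2*b^(1 - sqrt(2))


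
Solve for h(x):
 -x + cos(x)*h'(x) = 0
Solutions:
 h(x) = C1 + Integral(x/cos(x), x)


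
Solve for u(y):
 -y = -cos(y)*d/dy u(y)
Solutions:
 u(y) = C1 + Integral(y/cos(y), y)


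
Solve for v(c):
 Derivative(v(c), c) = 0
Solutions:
 v(c) = C1


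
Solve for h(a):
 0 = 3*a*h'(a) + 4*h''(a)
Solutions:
 h(a) = C1 + C2*erf(sqrt(6)*a/4)


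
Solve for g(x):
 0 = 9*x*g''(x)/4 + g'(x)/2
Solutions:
 g(x) = C1 + C2*x^(7/9)


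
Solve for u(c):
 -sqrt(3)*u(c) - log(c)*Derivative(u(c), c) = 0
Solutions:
 u(c) = C1*exp(-sqrt(3)*li(c))


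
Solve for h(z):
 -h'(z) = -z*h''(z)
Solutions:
 h(z) = C1 + C2*z^2


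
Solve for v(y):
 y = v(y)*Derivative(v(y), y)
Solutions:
 v(y) = -sqrt(C1 + y^2)
 v(y) = sqrt(C1 + y^2)


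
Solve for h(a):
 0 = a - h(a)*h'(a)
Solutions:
 h(a) = -sqrt(C1 + a^2)
 h(a) = sqrt(C1 + a^2)


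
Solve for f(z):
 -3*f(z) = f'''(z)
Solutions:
 f(z) = C3*exp(-3^(1/3)*z) + (C1*sin(3^(5/6)*z/2) + C2*cos(3^(5/6)*z/2))*exp(3^(1/3)*z/2)


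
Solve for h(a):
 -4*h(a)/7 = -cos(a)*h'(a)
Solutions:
 h(a) = C1*(sin(a) + 1)^(2/7)/(sin(a) - 1)^(2/7)


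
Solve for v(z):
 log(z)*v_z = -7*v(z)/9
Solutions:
 v(z) = C1*exp(-7*li(z)/9)


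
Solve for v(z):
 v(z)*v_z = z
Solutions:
 v(z) = -sqrt(C1 + z^2)
 v(z) = sqrt(C1 + z^2)


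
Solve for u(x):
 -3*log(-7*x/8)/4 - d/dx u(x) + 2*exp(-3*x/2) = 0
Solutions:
 u(x) = C1 - 3*x*log(-x)/4 + 3*x*(-log(7) + 1 + 3*log(2))/4 - 4*exp(-3*x/2)/3


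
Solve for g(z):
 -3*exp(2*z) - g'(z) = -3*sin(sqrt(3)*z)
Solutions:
 g(z) = C1 - 3*exp(2*z)/2 - sqrt(3)*cos(sqrt(3)*z)


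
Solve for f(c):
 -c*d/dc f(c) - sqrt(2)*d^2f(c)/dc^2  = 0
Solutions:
 f(c) = C1 + C2*erf(2^(1/4)*c/2)


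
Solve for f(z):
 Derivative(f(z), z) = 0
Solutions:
 f(z) = C1


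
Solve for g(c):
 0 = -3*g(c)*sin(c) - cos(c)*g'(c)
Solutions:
 g(c) = C1*cos(c)^3


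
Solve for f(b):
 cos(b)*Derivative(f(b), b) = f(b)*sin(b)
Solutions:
 f(b) = C1/cos(b)


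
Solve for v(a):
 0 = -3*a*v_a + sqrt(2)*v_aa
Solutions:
 v(a) = C1 + C2*erfi(2^(1/4)*sqrt(3)*a/2)


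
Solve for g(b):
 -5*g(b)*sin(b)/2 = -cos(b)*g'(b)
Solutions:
 g(b) = C1/cos(b)^(5/2)


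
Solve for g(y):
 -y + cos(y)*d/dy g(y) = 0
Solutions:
 g(y) = C1 + Integral(y/cos(y), y)


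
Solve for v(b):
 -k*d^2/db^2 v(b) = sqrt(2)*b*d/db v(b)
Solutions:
 v(b) = C1 + C2*sqrt(k)*erf(2^(3/4)*b*sqrt(1/k)/2)


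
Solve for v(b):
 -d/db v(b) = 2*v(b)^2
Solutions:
 v(b) = 1/(C1 + 2*b)


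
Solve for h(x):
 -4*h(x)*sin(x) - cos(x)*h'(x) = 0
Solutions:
 h(x) = C1*cos(x)^4


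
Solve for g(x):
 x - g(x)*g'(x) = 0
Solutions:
 g(x) = -sqrt(C1 + x^2)
 g(x) = sqrt(C1 + x^2)


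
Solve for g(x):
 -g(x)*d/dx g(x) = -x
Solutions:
 g(x) = -sqrt(C1 + x^2)
 g(x) = sqrt(C1 + x^2)


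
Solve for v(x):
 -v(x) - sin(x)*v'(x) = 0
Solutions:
 v(x) = C1*sqrt(cos(x) + 1)/sqrt(cos(x) - 1)


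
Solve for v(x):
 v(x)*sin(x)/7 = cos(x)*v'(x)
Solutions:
 v(x) = C1/cos(x)^(1/7)


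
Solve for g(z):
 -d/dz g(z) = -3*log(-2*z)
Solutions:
 g(z) = C1 + 3*z*log(-z) + 3*z*(-1 + log(2))


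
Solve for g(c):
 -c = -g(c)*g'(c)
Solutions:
 g(c) = -sqrt(C1 + c^2)
 g(c) = sqrt(C1 + c^2)


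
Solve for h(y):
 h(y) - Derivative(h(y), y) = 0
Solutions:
 h(y) = C1*exp(y)


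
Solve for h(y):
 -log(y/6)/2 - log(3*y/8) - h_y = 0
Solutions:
 h(y) = C1 - 3*y*log(y)/2 - y*log(3) + y*log(6)/2 + 3*y/2 + 3*y*log(2)


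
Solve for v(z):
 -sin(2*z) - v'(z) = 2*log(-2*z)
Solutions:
 v(z) = C1 - 2*z*log(-z) - 2*z*log(2) + 2*z + cos(2*z)/2


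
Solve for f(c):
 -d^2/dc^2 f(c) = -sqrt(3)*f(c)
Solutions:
 f(c) = C1*exp(-3^(1/4)*c) + C2*exp(3^(1/4)*c)


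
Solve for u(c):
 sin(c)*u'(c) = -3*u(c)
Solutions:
 u(c) = C1*(cos(c) + 1)^(3/2)/(cos(c) - 1)^(3/2)


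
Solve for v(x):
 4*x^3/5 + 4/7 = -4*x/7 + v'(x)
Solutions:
 v(x) = C1 + x^4/5 + 2*x^2/7 + 4*x/7


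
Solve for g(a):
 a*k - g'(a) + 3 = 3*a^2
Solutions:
 g(a) = C1 - a^3 + a^2*k/2 + 3*a


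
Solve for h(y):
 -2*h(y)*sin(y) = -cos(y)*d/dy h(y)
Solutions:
 h(y) = C1/cos(y)^2


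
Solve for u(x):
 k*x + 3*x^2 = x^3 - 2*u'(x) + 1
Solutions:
 u(x) = C1 - k*x^2/4 + x^4/8 - x^3/2 + x/2


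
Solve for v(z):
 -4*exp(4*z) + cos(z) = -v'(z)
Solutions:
 v(z) = C1 + exp(4*z) - sin(z)


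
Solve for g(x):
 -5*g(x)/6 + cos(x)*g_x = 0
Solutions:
 g(x) = C1*(sin(x) + 1)^(5/12)/(sin(x) - 1)^(5/12)


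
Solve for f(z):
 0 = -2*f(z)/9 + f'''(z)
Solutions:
 f(z) = C3*exp(6^(1/3)*z/3) + (C1*sin(2^(1/3)*3^(5/6)*z/6) + C2*cos(2^(1/3)*3^(5/6)*z/6))*exp(-6^(1/3)*z/6)


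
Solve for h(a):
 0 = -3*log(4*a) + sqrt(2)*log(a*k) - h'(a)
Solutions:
 h(a) = C1 + a*(sqrt(2)*log(k) - 6*log(2) - sqrt(2) + 3) - a*(3 - sqrt(2))*log(a)


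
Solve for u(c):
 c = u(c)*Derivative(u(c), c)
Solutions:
 u(c) = -sqrt(C1 + c^2)
 u(c) = sqrt(C1 + c^2)


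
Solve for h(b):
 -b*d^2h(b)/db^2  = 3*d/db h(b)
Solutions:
 h(b) = C1 + C2/b^2


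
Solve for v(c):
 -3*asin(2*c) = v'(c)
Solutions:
 v(c) = C1 - 3*c*asin(2*c) - 3*sqrt(1 - 4*c^2)/2


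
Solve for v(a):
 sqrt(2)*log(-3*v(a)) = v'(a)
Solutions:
 -sqrt(2)*Integral(1/(log(-_y) + log(3)), (_y, v(a)))/2 = C1 - a


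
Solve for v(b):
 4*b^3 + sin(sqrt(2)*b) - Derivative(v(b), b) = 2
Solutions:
 v(b) = C1 + b^4 - 2*b - sqrt(2)*cos(sqrt(2)*b)/2


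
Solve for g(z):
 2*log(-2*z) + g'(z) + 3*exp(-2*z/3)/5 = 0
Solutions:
 g(z) = C1 - 2*z*log(-z) + 2*z*(1 - log(2)) + 9*exp(-2*z/3)/10


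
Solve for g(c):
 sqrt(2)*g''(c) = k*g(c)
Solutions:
 g(c) = C1*exp(-2^(3/4)*c*sqrt(k)/2) + C2*exp(2^(3/4)*c*sqrt(k)/2)


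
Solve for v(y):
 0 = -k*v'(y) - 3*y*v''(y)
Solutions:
 v(y) = C1 + y^(1 - re(k)/3)*(C2*sin(log(y)*Abs(im(k))/3) + C3*cos(log(y)*im(k)/3))


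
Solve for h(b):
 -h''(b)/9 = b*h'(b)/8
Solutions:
 h(b) = C1 + C2*erf(3*b/4)


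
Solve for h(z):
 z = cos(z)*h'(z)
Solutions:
 h(z) = C1 + Integral(z/cos(z), z)


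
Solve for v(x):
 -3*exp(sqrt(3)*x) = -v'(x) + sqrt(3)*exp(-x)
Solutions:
 v(x) = C1 + sqrt(3)*exp(sqrt(3)*x) - sqrt(3)*exp(-x)


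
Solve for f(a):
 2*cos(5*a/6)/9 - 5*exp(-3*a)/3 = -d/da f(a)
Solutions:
 f(a) = C1 - 4*sin(5*a/6)/15 - 5*exp(-3*a)/9


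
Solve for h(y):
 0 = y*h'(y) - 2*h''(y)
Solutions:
 h(y) = C1 + C2*erfi(y/2)


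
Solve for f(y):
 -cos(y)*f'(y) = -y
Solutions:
 f(y) = C1 + Integral(y/cos(y), y)


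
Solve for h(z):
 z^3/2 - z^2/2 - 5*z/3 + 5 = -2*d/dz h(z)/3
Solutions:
 h(z) = C1 - 3*z^4/16 + z^3/4 + 5*z^2/4 - 15*z/2


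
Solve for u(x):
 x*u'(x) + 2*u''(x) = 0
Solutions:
 u(x) = C1 + C2*erf(x/2)


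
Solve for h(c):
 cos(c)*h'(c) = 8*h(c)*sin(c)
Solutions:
 h(c) = C1/cos(c)^8


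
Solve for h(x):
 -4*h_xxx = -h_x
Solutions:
 h(x) = C1 + C2*exp(-x/2) + C3*exp(x/2)


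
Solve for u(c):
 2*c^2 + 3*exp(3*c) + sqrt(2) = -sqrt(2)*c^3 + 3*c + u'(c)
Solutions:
 u(c) = C1 + sqrt(2)*c^4/4 + 2*c^3/3 - 3*c^2/2 + sqrt(2)*c + exp(3*c)


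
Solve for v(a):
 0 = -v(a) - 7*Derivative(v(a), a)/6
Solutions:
 v(a) = C1*exp(-6*a/7)


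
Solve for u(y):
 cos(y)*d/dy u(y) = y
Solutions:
 u(y) = C1 + Integral(y/cos(y), y)


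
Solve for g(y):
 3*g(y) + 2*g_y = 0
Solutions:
 g(y) = C1*exp(-3*y/2)


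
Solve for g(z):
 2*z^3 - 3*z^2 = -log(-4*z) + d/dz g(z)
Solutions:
 g(z) = C1 + z^4/2 - z^3 + z*log(-z) + z*(-1 + 2*log(2))


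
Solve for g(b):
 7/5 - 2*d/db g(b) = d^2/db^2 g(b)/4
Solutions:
 g(b) = C1 + C2*exp(-8*b) + 7*b/10


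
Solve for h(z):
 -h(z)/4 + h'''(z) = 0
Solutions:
 h(z) = C3*exp(2^(1/3)*z/2) + (C1*sin(2^(1/3)*sqrt(3)*z/4) + C2*cos(2^(1/3)*sqrt(3)*z/4))*exp(-2^(1/3)*z/4)


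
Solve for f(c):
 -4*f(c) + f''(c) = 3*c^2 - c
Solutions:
 f(c) = C1*exp(-2*c) + C2*exp(2*c) - 3*c^2/4 + c/4 - 3/8


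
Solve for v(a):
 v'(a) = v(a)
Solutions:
 v(a) = C1*exp(a)


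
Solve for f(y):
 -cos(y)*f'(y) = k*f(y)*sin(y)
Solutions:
 f(y) = C1*exp(k*log(cos(y)))


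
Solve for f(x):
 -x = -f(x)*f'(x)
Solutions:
 f(x) = -sqrt(C1 + x^2)
 f(x) = sqrt(C1 + x^2)


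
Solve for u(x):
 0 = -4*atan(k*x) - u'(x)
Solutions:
 u(x) = C1 - 4*Piecewise((x*atan(k*x) - log(k^2*x^2 + 1)/(2*k), Ne(k, 0)), (0, True))


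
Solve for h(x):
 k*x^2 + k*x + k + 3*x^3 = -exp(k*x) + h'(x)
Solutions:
 h(x) = C1 + k*x^3/3 + k*x^2/2 + k*x + 3*x^4/4 + exp(k*x)/k


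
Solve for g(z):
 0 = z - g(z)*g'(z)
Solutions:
 g(z) = -sqrt(C1 + z^2)
 g(z) = sqrt(C1 + z^2)


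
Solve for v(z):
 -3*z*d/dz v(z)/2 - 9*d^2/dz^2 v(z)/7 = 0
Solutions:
 v(z) = C1 + C2*erf(sqrt(21)*z/6)


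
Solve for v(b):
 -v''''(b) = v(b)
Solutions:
 v(b) = (C1*sin(sqrt(2)*b/2) + C2*cos(sqrt(2)*b/2))*exp(-sqrt(2)*b/2) + (C3*sin(sqrt(2)*b/2) + C4*cos(sqrt(2)*b/2))*exp(sqrt(2)*b/2)


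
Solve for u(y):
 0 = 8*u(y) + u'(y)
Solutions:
 u(y) = C1*exp(-8*y)


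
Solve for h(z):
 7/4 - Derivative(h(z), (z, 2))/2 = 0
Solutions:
 h(z) = C1 + C2*z + 7*z^2/4


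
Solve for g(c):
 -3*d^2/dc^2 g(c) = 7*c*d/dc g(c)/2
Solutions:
 g(c) = C1 + C2*erf(sqrt(21)*c/6)


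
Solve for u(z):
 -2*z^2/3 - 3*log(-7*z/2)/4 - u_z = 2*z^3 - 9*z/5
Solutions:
 u(z) = C1 - z^4/2 - 2*z^3/9 + 9*z^2/10 - 3*z*log(-z)/4 + 3*z*(-log(7) + log(2) + 1)/4


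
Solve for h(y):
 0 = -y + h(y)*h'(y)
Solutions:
 h(y) = -sqrt(C1 + y^2)
 h(y) = sqrt(C1 + y^2)


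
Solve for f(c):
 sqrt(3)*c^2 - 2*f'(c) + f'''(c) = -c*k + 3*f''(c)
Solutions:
 f(c) = C1 + C2*exp(c*(3 - sqrt(17))/2) + C3*exp(c*(3 + sqrt(17))/2) + sqrt(3)*c^3/6 + c^2*k/4 - 3*sqrt(3)*c^2/4 - 3*c*k/4 + 11*sqrt(3)*c/4


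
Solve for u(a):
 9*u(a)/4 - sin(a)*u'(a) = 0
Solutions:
 u(a) = C1*(cos(a) - 1)^(9/8)/(cos(a) + 1)^(9/8)


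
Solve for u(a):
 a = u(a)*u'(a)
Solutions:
 u(a) = -sqrt(C1 + a^2)
 u(a) = sqrt(C1 + a^2)


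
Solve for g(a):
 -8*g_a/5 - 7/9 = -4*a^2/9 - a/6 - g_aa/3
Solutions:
 g(a) = C1 + C2*exp(24*a/5) + 5*a^3/54 + 95*a^2/864 - 4565*a/10368


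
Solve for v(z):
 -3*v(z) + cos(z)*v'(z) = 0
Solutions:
 v(z) = C1*(sin(z) + 1)^(3/2)/(sin(z) - 1)^(3/2)


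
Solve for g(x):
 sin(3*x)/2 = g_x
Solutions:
 g(x) = C1 - cos(3*x)/6


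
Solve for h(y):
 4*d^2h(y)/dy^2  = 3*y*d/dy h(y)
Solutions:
 h(y) = C1 + C2*erfi(sqrt(6)*y/4)


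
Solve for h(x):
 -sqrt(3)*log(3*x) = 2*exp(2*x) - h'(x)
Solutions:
 h(x) = C1 + sqrt(3)*x*log(x) + sqrt(3)*x*(-1 + log(3)) + exp(2*x)


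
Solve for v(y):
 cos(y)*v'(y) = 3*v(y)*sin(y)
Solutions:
 v(y) = C1/cos(y)^3


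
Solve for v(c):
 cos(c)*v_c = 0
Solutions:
 v(c) = C1


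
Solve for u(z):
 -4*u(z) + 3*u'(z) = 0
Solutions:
 u(z) = C1*exp(4*z/3)


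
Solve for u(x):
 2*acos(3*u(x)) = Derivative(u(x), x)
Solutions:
 Integral(1/acos(3*_y), (_y, u(x))) = C1 + 2*x


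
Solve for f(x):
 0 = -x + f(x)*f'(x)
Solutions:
 f(x) = -sqrt(C1 + x^2)
 f(x) = sqrt(C1 + x^2)


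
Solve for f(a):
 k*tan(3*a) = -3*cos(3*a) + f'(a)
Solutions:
 f(a) = C1 - k*log(cos(3*a))/3 + sin(3*a)


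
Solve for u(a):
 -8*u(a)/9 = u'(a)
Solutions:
 u(a) = C1*exp(-8*a/9)


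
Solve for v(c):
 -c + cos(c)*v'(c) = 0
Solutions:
 v(c) = C1 + Integral(c/cos(c), c)


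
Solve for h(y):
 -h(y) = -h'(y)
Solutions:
 h(y) = C1*exp(y)


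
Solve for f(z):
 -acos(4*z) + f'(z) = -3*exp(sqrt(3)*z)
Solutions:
 f(z) = C1 + z*acos(4*z) - sqrt(1 - 16*z^2)/4 - sqrt(3)*exp(sqrt(3)*z)


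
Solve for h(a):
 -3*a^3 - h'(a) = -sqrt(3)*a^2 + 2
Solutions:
 h(a) = C1 - 3*a^4/4 + sqrt(3)*a^3/3 - 2*a


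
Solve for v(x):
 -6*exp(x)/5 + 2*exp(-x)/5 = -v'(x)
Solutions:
 v(x) = C1 + 6*exp(x)/5 + 2*exp(-x)/5


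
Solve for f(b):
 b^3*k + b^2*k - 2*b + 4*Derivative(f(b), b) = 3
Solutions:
 f(b) = C1 - b^4*k/16 - b^3*k/12 + b^2/4 + 3*b/4


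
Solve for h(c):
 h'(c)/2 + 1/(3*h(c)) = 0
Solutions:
 h(c) = -sqrt(C1 - 12*c)/3
 h(c) = sqrt(C1 - 12*c)/3


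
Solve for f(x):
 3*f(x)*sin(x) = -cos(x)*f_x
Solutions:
 f(x) = C1*cos(x)^3


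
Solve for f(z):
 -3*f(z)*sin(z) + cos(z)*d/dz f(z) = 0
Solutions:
 f(z) = C1/cos(z)^3


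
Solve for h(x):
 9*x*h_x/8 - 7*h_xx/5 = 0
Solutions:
 h(x) = C1 + C2*erfi(3*sqrt(35)*x/28)


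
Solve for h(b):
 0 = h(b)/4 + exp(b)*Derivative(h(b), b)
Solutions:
 h(b) = C1*exp(exp(-b)/4)


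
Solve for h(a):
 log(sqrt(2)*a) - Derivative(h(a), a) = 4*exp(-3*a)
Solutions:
 h(a) = C1 + a*log(a) + a*(-1 + log(2)/2) + 4*exp(-3*a)/3


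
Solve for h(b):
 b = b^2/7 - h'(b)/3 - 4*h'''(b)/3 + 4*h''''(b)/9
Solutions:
 h(b) = C1 + C2*exp(b*(-(sqrt(57) + 11)^(1/3)/4 - 1/(sqrt(57) + 11)^(1/3) + 1))*sin(sqrt(3)*b*(-(sqrt(57) + 11)^(1/3)/4 + (sqrt(57) + 11)^(-1/3))) + C3*exp(b*(-(sqrt(57) + 11)^(1/3)/4 - 1/(sqrt(57) + 11)^(1/3) + 1))*cos(sqrt(3)*b*(-(sqrt(57) + 11)^(1/3)/4 + (sqrt(57) + 11)^(-1/3))) + C4*exp(b*(2/(sqrt(57) + 11)^(1/3) + 1 + (sqrt(57) + 11)^(1/3)/2)) + b^3/7 - 3*b^2/2 - 24*b/7


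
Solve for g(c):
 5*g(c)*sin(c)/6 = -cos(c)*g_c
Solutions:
 g(c) = C1*cos(c)^(5/6)


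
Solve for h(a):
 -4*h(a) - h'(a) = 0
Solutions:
 h(a) = C1*exp(-4*a)


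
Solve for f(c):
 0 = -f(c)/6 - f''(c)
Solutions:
 f(c) = C1*sin(sqrt(6)*c/6) + C2*cos(sqrt(6)*c/6)


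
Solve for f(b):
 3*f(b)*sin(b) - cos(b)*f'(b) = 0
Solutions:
 f(b) = C1/cos(b)^3


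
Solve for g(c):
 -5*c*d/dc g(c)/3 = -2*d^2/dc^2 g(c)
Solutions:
 g(c) = C1 + C2*erfi(sqrt(15)*c/6)


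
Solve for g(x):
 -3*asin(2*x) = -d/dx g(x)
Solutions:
 g(x) = C1 + 3*x*asin(2*x) + 3*sqrt(1 - 4*x^2)/2


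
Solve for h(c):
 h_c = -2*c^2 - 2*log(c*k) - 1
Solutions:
 h(c) = C1 - 2*c^3/3 - 2*c*log(c*k) + c


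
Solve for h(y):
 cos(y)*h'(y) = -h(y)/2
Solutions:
 h(y) = C1*(sin(y) - 1)^(1/4)/(sin(y) + 1)^(1/4)


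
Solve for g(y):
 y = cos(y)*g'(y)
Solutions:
 g(y) = C1 + Integral(y/cos(y), y)


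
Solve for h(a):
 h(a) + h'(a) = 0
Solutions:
 h(a) = C1*exp(-a)


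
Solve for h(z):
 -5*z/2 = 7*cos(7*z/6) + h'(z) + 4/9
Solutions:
 h(z) = C1 - 5*z^2/4 - 4*z/9 - 6*sin(7*z/6)


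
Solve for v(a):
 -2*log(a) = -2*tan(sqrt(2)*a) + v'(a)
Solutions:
 v(a) = C1 - 2*a*log(a) + 2*a - sqrt(2)*log(cos(sqrt(2)*a))


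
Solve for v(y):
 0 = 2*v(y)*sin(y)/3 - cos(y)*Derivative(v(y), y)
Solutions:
 v(y) = C1/cos(y)^(2/3)


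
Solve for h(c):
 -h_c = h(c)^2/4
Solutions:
 h(c) = 4/(C1 + c)


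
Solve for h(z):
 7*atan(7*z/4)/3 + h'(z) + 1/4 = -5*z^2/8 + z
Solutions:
 h(z) = C1 - 5*z^3/24 + z^2/2 - 7*z*atan(7*z/4)/3 - z/4 + 2*log(49*z^2 + 16)/3


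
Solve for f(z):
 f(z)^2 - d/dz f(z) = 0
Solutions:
 f(z) = -1/(C1 + z)


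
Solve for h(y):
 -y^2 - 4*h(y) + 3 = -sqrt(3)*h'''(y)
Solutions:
 h(y) = C3*exp(2^(2/3)*3^(5/6)*y/3) - y^2/4 + (C1*sin(2^(2/3)*3^(1/3)*y/2) + C2*cos(2^(2/3)*3^(1/3)*y/2))*exp(-2^(2/3)*3^(5/6)*y/6) + 3/4


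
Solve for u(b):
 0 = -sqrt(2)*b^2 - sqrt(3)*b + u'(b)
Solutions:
 u(b) = C1 + sqrt(2)*b^3/3 + sqrt(3)*b^2/2


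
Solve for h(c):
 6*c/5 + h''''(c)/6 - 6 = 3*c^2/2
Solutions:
 h(c) = C1 + C2*c + C3*c^2 + C4*c^3 + c^6/40 - 3*c^5/50 + 3*c^4/2


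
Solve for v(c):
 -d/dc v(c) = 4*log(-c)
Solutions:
 v(c) = C1 - 4*c*log(-c) + 4*c


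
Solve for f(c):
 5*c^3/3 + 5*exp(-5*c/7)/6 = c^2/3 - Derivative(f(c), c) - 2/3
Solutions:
 f(c) = C1 - 5*c^4/12 + c^3/9 - 2*c/3 + 7*exp(-5*c/7)/6


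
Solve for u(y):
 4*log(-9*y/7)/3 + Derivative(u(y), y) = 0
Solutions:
 u(y) = C1 - 4*y*log(-y)/3 + 4*y*(-2*log(3) + 1 + log(7))/3


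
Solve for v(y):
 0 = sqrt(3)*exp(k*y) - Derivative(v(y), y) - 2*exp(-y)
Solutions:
 v(y) = C1 + 2*exp(-y) + sqrt(3)*exp(k*y)/k


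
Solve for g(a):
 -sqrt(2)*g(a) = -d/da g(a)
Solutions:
 g(a) = C1*exp(sqrt(2)*a)


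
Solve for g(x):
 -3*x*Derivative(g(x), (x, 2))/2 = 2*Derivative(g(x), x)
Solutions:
 g(x) = C1 + C2/x^(1/3)


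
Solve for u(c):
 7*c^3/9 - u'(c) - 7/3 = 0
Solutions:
 u(c) = C1 + 7*c^4/36 - 7*c/3


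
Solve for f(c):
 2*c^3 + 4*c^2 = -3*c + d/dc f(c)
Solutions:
 f(c) = C1 + c^4/2 + 4*c^3/3 + 3*c^2/2


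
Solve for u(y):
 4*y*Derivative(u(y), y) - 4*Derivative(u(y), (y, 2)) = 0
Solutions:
 u(y) = C1 + C2*erfi(sqrt(2)*y/2)


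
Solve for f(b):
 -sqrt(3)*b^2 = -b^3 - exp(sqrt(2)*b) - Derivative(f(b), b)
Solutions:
 f(b) = C1 - b^4/4 + sqrt(3)*b^3/3 - sqrt(2)*exp(sqrt(2)*b)/2


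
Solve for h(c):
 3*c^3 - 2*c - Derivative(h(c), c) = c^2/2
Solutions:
 h(c) = C1 + 3*c^4/4 - c^3/6 - c^2


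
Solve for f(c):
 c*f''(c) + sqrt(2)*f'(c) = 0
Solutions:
 f(c) = C1 + C2*c^(1 - sqrt(2))


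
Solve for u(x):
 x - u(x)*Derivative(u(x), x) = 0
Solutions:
 u(x) = -sqrt(C1 + x^2)
 u(x) = sqrt(C1 + x^2)


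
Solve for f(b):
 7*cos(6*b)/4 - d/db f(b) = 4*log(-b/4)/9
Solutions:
 f(b) = C1 - 4*b*log(-b)/9 + 4*b/9 + 8*b*log(2)/9 + 7*sin(6*b)/24


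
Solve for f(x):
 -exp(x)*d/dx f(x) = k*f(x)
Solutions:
 f(x) = C1*exp(k*exp(-x))


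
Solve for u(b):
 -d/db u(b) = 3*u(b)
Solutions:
 u(b) = C1*exp(-3*b)


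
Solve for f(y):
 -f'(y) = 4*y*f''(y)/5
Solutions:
 f(y) = C1 + C2/y^(1/4)


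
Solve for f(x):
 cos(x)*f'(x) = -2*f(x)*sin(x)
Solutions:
 f(x) = C1*cos(x)^2


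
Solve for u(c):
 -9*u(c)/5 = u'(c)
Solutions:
 u(c) = C1*exp(-9*c/5)


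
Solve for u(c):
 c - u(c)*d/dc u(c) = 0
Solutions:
 u(c) = -sqrt(C1 + c^2)
 u(c) = sqrt(C1 + c^2)


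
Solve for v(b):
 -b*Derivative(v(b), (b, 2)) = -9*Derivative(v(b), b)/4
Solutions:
 v(b) = C1 + C2*b^(13/4)


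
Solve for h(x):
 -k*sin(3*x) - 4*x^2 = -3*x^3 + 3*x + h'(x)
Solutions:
 h(x) = C1 + k*cos(3*x)/3 + 3*x^4/4 - 4*x^3/3 - 3*x^2/2


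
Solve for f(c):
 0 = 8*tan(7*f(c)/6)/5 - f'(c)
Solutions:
 f(c) = -6*asin(C1*exp(28*c/15))/7 + 6*pi/7
 f(c) = 6*asin(C1*exp(28*c/15))/7


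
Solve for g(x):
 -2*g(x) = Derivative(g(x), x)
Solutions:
 g(x) = C1*exp(-2*x)


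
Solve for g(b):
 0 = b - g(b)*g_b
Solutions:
 g(b) = -sqrt(C1 + b^2)
 g(b) = sqrt(C1 + b^2)


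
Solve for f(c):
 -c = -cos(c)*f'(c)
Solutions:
 f(c) = C1 + Integral(c/cos(c), c)


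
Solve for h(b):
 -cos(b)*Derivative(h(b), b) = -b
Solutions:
 h(b) = C1 + Integral(b/cos(b), b)


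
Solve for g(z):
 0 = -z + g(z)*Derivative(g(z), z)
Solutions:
 g(z) = -sqrt(C1 + z^2)
 g(z) = sqrt(C1 + z^2)


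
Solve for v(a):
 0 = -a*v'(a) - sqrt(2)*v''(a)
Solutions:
 v(a) = C1 + C2*erf(2^(1/4)*a/2)


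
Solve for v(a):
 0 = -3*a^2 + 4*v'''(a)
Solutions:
 v(a) = C1 + C2*a + C3*a^2 + a^5/80


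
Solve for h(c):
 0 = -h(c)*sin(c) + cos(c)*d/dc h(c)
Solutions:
 h(c) = C1/cos(c)


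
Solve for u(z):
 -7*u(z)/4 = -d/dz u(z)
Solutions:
 u(z) = C1*exp(7*z/4)


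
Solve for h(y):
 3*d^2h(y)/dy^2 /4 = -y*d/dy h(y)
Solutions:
 h(y) = C1 + C2*erf(sqrt(6)*y/3)


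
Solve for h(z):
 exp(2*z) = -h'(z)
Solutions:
 h(z) = C1 - exp(2*z)/2


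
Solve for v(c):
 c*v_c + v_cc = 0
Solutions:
 v(c) = C1 + C2*erf(sqrt(2)*c/2)


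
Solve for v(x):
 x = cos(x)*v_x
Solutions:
 v(x) = C1 + Integral(x/cos(x), x)


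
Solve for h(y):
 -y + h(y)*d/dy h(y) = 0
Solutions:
 h(y) = -sqrt(C1 + y^2)
 h(y) = sqrt(C1 + y^2)


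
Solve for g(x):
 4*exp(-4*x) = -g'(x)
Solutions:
 g(x) = C1 + exp(-4*x)


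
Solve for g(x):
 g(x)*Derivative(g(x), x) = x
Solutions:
 g(x) = -sqrt(C1 + x^2)
 g(x) = sqrt(C1 + x^2)


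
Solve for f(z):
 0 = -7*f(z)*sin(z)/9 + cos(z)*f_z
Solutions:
 f(z) = C1/cos(z)^(7/9)


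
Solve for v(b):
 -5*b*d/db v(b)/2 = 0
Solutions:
 v(b) = C1


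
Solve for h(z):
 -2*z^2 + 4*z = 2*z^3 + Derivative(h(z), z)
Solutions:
 h(z) = C1 - z^4/2 - 2*z^3/3 + 2*z^2


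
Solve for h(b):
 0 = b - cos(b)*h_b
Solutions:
 h(b) = C1 + Integral(b/cos(b), b)


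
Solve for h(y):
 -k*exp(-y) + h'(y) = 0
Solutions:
 h(y) = C1 - k*exp(-y)


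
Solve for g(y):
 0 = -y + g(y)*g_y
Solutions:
 g(y) = -sqrt(C1 + y^2)
 g(y) = sqrt(C1 + y^2)


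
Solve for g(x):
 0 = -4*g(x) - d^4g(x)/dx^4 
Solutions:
 g(x) = (C1*sin(x) + C2*cos(x))*exp(-x) + (C3*sin(x) + C4*cos(x))*exp(x)


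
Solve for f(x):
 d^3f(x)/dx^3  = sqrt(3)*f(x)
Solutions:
 f(x) = C3*exp(3^(1/6)*x) + (C1*sin(3^(2/3)*x/2) + C2*cos(3^(2/3)*x/2))*exp(-3^(1/6)*x/2)


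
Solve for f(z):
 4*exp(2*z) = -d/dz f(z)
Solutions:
 f(z) = C1 - 2*exp(2*z)


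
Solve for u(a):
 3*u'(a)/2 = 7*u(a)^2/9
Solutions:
 u(a) = -27/(C1 + 14*a)


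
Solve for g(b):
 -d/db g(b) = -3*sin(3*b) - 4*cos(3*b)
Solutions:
 g(b) = C1 + 4*sin(3*b)/3 - cos(3*b)


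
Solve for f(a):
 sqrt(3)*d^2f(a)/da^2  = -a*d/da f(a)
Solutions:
 f(a) = C1 + C2*erf(sqrt(2)*3^(3/4)*a/6)


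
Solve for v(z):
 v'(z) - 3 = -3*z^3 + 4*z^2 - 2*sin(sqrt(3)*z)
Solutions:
 v(z) = C1 - 3*z^4/4 + 4*z^3/3 + 3*z + 2*sqrt(3)*cos(sqrt(3)*z)/3


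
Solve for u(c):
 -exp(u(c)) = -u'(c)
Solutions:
 u(c) = log(-1/(C1 + c))


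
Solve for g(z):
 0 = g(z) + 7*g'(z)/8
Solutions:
 g(z) = C1*exp(-8*z/7)


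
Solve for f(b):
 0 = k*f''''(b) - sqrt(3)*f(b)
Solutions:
 f(b) = C1*exp(-3^(1/8)*b*(1/k)^(1/4)) + C2*exp(3^(1/8)*b*(1/k)^(1/4)) + C3*exp(-3^(1/8)*I*b*(1/k)^(1/4)) + C4*exp(3^(1/8)*I*b*(1/k)^(1/4))


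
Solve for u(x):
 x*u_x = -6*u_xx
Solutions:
 u(x) = C1 + C2*erf(sqrt(3)*x/6)


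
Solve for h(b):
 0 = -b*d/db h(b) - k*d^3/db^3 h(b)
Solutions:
 h(b) = C1 + Integral(C2*airyai(b*(-1/k)^(1/3)) + C3*airybi(b*(-1/k)^(1/3)), b)


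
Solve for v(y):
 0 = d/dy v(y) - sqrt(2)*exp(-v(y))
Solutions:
 v(y) = log(C1 + sqrt(2)*y)


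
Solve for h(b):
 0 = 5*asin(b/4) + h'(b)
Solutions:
 h(b) = C1 - 5*b*asin(b/4) - 5*sqrt(16 - b^2)


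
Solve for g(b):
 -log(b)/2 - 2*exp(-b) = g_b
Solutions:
 g(b) = C1 - b*log(b)/2 + b/2 + 2*exp(-b)


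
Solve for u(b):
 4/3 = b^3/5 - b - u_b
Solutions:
 u(b) = C1 + b^4/20 - b^2/2 - 4*b/3


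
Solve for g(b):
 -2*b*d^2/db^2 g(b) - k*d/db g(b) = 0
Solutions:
 g(b) = C1 + b^(1 - re(k)/2)*(C2*sin(log(b)*Abs(im(k))/2) + C3*cos(log(b)*im(k)/2))


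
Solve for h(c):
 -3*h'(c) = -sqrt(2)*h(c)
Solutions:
 h(c) = C1*exp(sqrt(2)*c/3)


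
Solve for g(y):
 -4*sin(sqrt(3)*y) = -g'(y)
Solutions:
 g(y) = C1 - 4*sqrt(3)*cos(sqrt(3)*y)/3


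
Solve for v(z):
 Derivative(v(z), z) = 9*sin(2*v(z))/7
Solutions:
 -9*z/7 + log(cos(2*v(z)) - 1)/4 - log(cos(2*v(z)) + 1)/4 = C1


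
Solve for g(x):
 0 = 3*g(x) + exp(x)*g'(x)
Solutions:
 g(x) = C1*exp(3*exp(-x))


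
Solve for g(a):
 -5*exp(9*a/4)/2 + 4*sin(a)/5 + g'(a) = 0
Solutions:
 g(a) = C1 + 10*exp(9*a/4)/9 + 4*cos(a)/5


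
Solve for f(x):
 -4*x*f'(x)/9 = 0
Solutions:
 f(x) = C1


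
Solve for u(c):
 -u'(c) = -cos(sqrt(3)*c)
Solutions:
 u(c) = C1 + sqrt(3)*sin(sqrt(3)*c)/3


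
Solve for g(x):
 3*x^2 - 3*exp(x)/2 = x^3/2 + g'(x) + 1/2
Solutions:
 g(x) = C1 - x^4/8 + x^3 - x/2 - 3*exp(x)/2


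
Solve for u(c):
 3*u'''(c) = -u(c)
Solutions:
 u(c) = C3*exp(-3^(2/3)*c/3) + (C1*sin(3^(1/6)*c/2) + C2*cos(3^(1/6)*c/2))*exp(3^(2/3)*c/6)


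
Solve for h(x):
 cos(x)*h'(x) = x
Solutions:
 h(x) = C1 + Integral(x/cos(x), x)


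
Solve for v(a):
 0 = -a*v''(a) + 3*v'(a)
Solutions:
 v(a) = C1 + C2*a^4


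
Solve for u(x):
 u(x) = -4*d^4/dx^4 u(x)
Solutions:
 u(x) = (C1*sin(x/2) + C2*cos(x/2))*exp(-x/2) + (C3*sin(x/2) + C4*cos(x/2))*exp(x/2)


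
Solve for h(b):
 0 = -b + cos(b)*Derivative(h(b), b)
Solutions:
 h(b) = C1 + Integral(b/cos(b), b)


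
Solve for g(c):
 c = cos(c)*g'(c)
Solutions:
 g(c) = C1 + Integral(c/cos(c), c)


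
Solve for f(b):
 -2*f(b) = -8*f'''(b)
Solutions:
 f(b) = C3*exp(2^(1/3)*b/2) + (C1*sin(2^(1/3)*sqrt(3)*b/4) + C2*cos(2^(1/3)*sqrt(3)*b/4))*exp(-2^(1/3)*b/4)


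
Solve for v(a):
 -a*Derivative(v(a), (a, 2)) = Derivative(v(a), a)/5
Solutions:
 v(a) = C1 + C2*a^(4/5)


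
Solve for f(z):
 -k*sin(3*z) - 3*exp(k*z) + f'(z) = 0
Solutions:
 f(z) = C1 - k*cos(3*z)/3 + 3*exp(k*z)/k


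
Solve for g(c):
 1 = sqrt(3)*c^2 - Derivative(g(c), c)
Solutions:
 g(c) = C1 + sqrt(3)*c^3/3 - c


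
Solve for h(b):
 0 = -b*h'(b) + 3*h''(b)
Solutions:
 h(b) = C1 + C2*erfi(sqrt(6)*b/6)


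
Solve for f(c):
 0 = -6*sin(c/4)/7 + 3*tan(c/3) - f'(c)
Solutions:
 f(c) = C1 - 9*log(cos(c/3)) + 24*cos(c/4)/7


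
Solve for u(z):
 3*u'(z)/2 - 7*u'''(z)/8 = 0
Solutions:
 u(z) = C1 + C2*exp(-2*sqrt(21)*z/7) + C3*exp(2*sqrt(21)*z/7)


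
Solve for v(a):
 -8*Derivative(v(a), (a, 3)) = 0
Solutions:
 v(a) = C1 + C2*a + C3*a^2


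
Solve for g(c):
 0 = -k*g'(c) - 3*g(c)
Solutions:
 g(c) = C1*exp(-3*c/k)


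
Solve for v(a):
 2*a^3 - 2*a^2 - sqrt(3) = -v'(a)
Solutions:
 v(a) = C1 - a^4/2 + 2*a^3/3 + sqrt(3)*a


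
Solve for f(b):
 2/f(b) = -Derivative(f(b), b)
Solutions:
 f(b) = -sqrt(C1 - 4*b)
 f(b) = sqrt(C1 - 4*b)


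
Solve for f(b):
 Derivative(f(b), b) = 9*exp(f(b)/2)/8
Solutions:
 f(b) = 2*log(-1/(C1 + 9*b)) + 8*log(2)


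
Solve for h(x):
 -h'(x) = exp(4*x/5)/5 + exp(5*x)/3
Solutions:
 h(x) = C1 - exp(4*x/5)/4 - exp(5*x)/15


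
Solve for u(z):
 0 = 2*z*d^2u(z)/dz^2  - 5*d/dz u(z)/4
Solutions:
 u(z) = C1 + C2*z^(13/8)


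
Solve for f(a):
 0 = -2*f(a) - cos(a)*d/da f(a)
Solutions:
 f(a) = C1*(sin(a) - 1)/(sin(a) + 1)


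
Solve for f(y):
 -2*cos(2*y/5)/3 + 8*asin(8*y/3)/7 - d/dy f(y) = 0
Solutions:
 f(y) = C1 + 8*y*asin(8*y/3)/7 + sqrt(9 - 64*y^2)/7 - 5*sin(2*y/5)/3


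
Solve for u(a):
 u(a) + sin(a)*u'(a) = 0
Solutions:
 u(a) = C1*sqrt(cos(a) + 1)/sqrt(cos(a) - 1)


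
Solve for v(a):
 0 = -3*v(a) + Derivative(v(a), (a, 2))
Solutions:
 v(a) = C1*exp(-sqrt(3)*a) + C2*exp(sqrt(3)*a)


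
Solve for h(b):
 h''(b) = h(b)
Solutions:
 h(b) = C1*exp(-b) + C2*exp(b)


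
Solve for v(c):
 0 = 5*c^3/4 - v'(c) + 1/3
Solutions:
 v(c) = C1 + 5*c^4/16 + c/3


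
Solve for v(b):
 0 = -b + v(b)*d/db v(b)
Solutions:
 v(b) = -sqrt(C1 + b^2)
 v(b) = sqrt(C1 + b^2)


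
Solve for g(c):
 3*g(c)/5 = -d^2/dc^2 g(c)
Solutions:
 g(c) = C1*sin(sqrt(15)*c/5) + C2*cos(sqrt(15)*c/5)


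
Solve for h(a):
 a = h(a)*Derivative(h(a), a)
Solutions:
 h(a) = -sqrt(C1 + a^2)
 h(a) = sqrt(C1 + a^2)


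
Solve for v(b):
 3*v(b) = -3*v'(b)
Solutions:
 v(b) = C1*exp(-b)


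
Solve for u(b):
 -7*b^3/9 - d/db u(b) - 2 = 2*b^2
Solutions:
 u(b) = C1 - 7*b^4/36 - 2*b^3/3 - 2*b


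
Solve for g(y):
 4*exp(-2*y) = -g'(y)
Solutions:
 g(y) = C1 + 2*exp(-2*y)


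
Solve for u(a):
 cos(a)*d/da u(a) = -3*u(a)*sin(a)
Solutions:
 u(a) = C1*cos(a)^3


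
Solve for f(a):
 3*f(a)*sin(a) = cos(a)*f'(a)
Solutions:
 f(a) = C1/cos(a)^3


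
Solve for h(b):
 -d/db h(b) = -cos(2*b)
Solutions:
 h(b) = C1 + sin(2*b)/2


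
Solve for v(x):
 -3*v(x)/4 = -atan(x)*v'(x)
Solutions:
 v(x) = C1*exp(3*Integral(1/atan(x), x)/4)


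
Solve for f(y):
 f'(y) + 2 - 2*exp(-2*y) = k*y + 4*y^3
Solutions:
 f(y) = C1 + k*y^2/2 + y^4 - 2*y - exp(-2*y)


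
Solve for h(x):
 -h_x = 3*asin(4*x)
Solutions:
 h(x) = C1 - 3*x*asin(4*x) - 3*sqrt(1 - 16*x^2)/4


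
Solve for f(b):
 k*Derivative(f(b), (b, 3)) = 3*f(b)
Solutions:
 f(b) = C1*exp(3^(1/3)*b*(1/k)^(1/3)) + C2*exp(b*(-3^(1/3) + 3^(5/6)*I)*(1/k)^(1/3)/2) + C3*exp(-b*(3^(1/3) + 3^(5/6)*I)*(1/k)^(1/3)/2)


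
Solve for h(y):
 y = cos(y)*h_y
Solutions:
 h(y) = C1 + Integral(y/cos(y), y)


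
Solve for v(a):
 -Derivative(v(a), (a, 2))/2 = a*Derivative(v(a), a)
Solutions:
 v(a) = C1 + C2*erf(a)


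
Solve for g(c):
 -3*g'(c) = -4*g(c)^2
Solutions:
 g(c) = -3/(C1 + 4*c)


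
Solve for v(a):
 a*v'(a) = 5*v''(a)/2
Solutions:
 v(a) = C1 + C2*erfi(sqrt(5)*a/5)


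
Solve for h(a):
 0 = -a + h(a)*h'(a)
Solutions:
 h(a) = -sqrt(C1 + a^2)
 h(a) = sqrt(C1 + a^2)


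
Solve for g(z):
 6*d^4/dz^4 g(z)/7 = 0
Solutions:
 g(z) = C1 + C2*z + C3*z^2 + C4*z^3


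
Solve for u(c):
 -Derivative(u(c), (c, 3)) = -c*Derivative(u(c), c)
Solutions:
 u(c) = C1 + Integral(C2*airyai(c) + C3*airybi(c), c)


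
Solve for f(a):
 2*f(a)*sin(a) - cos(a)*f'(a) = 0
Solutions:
 f(a) = C1/cos(a)^2


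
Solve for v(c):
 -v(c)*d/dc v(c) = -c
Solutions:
 v(c) = -sqrt(C1 + c^2)
 v(c) = sqrt(C1 + c^2)


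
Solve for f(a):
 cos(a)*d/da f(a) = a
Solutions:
 f(a) = C1 + Integral(a/cos(a), a)


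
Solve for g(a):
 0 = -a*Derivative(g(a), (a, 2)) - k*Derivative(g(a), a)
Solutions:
 g(a) = C1 + a^(1 - re(k))*(C2*sin(log(a)*Abs(im(k))) + C3*cos(log(a)*im(k)))


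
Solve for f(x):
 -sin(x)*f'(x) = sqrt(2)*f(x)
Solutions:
 f(x) = C1*(cos(x) + 1)^(sqrt(2)/2)/(cos(x) - 1)^(sqrt(2)/2)


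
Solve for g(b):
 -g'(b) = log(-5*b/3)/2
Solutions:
 g(b) = C1 - b*log(-b)/2 + b*(-log(5) + 1 + log(3))/2


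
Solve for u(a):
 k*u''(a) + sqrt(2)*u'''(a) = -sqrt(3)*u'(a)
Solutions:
 u(a) = C1 + C2*exp(sqrt(2)*a*(-k + sqrt(k^2 - 4*sqrt(6)))/4) + C3*exp(-sqrt(2)*a*(k + sqrt(k^2 - 4*sqrt(6)))/4)


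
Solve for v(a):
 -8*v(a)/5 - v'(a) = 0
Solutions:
 v(a) = C1*exp(-8*a/5)


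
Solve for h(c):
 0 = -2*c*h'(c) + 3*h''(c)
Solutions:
 h(c) = C1 + C2*erfi(sqrt(3)*c/3)


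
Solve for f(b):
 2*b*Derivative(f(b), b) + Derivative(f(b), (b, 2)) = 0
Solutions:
 f(b) = C1 + C2*erf(b)


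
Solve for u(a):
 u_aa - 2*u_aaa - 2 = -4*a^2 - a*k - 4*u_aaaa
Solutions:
 u(a) = C1 + C2*a - a^4/3 + a^3*(-k - 16)/6 + a^2*(1 - k) + (C3*sin(sqrt(3)*a/4) + C4*cos(sqrt(3)*a/4))*exp(a/4)


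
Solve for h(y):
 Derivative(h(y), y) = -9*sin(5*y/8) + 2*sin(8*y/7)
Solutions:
 h(y) = C1 + 72*cos(5*y/8)/5 - 7*cos(8*y/7)/4


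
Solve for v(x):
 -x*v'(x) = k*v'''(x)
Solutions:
 v(x) = C1 + Integral(C2*airyai(x*(-1/k)^(1/3)) + C3*airybi(x*(-1/k)^(1/3)), x)


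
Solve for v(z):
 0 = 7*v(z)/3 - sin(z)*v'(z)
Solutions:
 v(z) = C1*(cos(z) - 1)^(7/6)/(cos(z) + 1)^(7/6)


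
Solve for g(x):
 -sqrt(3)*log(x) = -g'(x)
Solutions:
 g(x) = C1 + sqrt(3)*x*log(x) - sqrt(3)*x


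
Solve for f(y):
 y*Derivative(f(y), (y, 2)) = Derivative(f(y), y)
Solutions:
 f(y) = C1 + C2*y^2


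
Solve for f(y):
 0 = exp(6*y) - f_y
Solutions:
 f(y) = C1 + exp(6*y)/6


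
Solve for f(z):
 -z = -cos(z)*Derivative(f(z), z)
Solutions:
 f(z) = C1 + Integral(z/cos(z), z)


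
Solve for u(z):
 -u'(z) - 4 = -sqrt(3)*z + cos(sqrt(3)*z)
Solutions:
 u(z) = C1 + sqrt(3)*z^2/2 - 4*z - sqrt(3)*sin(sqrt(3)*z)/3


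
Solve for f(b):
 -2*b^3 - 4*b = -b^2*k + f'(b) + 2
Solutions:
 f(b) = C1 - b^4/2 + b^3*k/3 - 2*b^2 - 2*b


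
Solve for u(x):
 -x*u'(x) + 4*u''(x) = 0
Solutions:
 u(x) = C1 + C2*erfi(sqrt(2)*x/4)


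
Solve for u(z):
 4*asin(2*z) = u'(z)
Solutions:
 u(z) = C1 + 4*z*asin(2*z) + 2*sqrt(1 - 4*z^2)


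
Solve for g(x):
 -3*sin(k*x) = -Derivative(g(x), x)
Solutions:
 g(x) = C1 - 3*cos(k*x)/k


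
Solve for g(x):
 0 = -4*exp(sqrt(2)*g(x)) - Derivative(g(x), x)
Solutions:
 g(x) = sqrt(2)*(2*log(1/(C1 + 4*x)) - log(2))/4


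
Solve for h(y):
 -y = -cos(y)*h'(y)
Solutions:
 h(y) = C1 + Integral(y/cos(y), y)


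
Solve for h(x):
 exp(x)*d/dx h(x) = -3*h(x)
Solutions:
 h(x) = C1*exp(3*exp(-x))


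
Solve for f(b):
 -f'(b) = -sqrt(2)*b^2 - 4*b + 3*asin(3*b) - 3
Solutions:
 f(b) = C1 + sqrt(2)*b^3/3 + 2*b^2 - 3*b*asin(3*b) + 3*b - sqrt(1 - 9*b^2)
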